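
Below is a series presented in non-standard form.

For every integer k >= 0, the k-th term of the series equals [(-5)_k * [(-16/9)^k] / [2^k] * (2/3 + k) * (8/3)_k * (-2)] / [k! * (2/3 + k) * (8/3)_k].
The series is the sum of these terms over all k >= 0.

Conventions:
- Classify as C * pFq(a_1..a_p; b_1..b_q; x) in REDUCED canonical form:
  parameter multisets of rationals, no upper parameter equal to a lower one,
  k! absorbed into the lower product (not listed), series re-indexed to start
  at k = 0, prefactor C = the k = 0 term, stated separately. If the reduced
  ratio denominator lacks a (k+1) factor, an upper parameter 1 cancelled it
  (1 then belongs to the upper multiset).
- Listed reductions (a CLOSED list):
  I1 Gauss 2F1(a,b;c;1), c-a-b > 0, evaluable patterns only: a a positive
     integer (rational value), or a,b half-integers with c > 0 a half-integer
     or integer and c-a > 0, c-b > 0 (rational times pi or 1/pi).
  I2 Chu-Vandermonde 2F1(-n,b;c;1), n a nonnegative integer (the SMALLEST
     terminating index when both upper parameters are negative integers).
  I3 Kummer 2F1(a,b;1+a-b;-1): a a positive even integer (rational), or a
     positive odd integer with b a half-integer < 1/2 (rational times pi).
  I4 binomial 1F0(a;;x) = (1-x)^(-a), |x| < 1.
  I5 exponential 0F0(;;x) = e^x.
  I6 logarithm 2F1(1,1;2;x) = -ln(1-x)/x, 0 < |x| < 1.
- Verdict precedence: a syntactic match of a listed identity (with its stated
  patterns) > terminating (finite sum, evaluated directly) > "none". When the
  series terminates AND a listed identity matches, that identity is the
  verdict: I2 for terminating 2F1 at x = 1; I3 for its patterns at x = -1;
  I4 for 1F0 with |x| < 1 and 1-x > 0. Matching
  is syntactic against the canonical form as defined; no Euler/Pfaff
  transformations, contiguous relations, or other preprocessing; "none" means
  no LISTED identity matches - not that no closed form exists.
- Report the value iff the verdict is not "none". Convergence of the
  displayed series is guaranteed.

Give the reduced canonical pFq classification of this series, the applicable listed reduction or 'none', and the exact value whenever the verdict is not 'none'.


Prefactor -2, argument -8/9: 1F0 with upper {-5} over lower {-}. Verdict: binomial (I4) fires (the 1F0 binomial series: exponent 5, x = -8/9). Value: -2839714/59049.

First insight: x = (-8/9) and the parameter 8/3 appears in both the upper and lower lists and cancels (alongside the other common factor).
Ratio: r(k) = (-8/9) * (k-5) / [(k+1)] - poly over poly, x = (-8/9) from leading terms; C = -2 at k = 0.


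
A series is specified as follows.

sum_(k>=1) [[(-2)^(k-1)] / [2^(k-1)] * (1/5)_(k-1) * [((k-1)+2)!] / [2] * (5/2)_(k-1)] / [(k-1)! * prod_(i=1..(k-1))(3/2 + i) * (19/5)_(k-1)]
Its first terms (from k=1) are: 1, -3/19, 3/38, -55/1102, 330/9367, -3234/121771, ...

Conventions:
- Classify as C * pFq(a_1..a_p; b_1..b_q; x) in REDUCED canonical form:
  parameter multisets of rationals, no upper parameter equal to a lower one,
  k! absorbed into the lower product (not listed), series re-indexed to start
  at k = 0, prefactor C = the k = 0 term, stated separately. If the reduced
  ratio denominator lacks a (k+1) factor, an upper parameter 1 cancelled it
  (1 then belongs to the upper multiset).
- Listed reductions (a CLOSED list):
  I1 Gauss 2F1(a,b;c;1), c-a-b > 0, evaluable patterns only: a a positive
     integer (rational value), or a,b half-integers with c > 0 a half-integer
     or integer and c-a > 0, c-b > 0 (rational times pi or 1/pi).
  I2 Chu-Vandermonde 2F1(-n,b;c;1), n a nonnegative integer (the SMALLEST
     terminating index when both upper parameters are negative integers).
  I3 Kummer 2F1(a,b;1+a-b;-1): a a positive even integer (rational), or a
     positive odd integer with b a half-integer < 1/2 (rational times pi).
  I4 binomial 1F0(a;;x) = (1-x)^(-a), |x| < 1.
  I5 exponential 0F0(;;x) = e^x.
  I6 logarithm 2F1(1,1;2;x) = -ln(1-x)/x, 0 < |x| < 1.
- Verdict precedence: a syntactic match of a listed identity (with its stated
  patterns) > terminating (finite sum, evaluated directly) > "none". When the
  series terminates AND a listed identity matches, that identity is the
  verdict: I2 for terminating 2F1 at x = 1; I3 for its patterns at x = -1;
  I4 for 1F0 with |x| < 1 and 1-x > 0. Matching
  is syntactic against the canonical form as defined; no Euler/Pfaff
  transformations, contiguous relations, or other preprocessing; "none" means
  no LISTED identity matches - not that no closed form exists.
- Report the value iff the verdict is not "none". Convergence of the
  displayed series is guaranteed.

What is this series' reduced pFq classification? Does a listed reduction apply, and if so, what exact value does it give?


The series (x = -1) is 2F1: upper {1/5, 3}, lower {19/5}, prefactor 1. Verdict: none (x = -1): each listed identity misses the multisets {1/5, 3} ; {19/5}.

Key observation: t_0 being 1, the factorial ratio (prefactor 1) (k+a-1)!/(a-1)! is a rising factorial (a)_k.
Adjacent-term ratio: r(k) = (-1) * (k+1/5) (k+3) / [(k+19/5) (k+1)] - rational in k. x = (-1); t_0 = 1; negate the roots.


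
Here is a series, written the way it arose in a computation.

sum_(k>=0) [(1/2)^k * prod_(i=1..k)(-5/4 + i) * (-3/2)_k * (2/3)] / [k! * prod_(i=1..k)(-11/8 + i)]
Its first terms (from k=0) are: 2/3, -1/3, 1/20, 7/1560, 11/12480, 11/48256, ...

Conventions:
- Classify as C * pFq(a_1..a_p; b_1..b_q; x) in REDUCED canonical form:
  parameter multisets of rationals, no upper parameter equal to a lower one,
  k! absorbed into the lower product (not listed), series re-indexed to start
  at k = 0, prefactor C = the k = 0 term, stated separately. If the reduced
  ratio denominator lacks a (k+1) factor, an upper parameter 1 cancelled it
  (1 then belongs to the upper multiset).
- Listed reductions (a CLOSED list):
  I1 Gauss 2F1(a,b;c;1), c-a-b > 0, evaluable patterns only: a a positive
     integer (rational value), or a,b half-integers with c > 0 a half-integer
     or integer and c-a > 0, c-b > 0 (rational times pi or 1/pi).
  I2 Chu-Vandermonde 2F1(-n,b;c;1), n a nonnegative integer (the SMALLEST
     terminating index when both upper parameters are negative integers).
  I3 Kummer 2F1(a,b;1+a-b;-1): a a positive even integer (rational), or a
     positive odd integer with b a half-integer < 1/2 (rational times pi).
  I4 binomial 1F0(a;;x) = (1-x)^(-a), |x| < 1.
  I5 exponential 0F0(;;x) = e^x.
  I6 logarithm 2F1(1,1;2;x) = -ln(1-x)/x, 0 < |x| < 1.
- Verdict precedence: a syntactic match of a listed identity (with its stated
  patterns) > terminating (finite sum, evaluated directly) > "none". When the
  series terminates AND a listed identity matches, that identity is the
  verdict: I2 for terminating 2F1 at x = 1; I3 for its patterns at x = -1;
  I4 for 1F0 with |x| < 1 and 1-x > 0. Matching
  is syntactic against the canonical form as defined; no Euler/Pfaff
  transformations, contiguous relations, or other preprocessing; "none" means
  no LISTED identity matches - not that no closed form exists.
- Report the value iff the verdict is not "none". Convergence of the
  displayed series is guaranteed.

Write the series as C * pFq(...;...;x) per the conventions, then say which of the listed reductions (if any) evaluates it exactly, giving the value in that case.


Key observation: with t_0 = 2/3, the lower running product (prefactor 2/3) is a rising factorial.
Ratio: r(k) = (1/2) * (k-3/2) (k-1/4) / [(k-3/8) (k+1)] - rational in k. x = (1/2); t_0 = 2/3; negate the roots.

Canonical form: C = 2/3 times 2F1 with upper {-3/2, -1/4}, lower {-3/8}, x = 1/2. Verdict: none (x = 1/2): each listed identity misses the multisets {-3/2, -1/4} ; {-3/8}.


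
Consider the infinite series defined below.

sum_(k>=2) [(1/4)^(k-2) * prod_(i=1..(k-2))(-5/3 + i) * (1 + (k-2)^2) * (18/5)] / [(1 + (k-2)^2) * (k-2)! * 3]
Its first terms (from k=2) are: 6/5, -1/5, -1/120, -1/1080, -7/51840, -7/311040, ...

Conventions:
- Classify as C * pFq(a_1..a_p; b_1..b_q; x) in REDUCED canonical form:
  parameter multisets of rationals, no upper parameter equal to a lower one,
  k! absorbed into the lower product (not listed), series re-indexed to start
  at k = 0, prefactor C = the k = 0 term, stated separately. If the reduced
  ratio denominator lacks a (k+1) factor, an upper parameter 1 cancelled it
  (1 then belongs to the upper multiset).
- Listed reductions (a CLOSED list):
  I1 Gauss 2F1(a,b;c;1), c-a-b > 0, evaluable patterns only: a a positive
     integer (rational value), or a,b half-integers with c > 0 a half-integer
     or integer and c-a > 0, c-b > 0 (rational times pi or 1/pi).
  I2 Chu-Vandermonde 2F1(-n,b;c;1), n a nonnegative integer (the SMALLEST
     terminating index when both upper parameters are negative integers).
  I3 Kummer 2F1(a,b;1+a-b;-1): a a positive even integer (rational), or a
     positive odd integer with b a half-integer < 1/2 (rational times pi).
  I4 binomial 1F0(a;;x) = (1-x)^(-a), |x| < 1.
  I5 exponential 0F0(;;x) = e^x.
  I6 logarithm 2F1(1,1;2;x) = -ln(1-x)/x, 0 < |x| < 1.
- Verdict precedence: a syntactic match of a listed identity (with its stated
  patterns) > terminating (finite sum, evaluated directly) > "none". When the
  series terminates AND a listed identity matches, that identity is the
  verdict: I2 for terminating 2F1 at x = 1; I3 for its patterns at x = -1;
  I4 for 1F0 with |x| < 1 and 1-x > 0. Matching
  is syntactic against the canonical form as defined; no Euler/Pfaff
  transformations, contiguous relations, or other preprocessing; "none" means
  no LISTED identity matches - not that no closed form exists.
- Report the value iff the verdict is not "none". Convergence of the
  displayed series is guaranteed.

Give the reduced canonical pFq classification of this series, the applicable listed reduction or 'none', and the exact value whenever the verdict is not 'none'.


Canonical form: C = 6/5 times 1F0 with upper {-2/3}, lower {-}, x = 1/4. Verdict: this is binomial (I4) (the 1F0 binomial series: exponent 2/3, x = 1/4). Value: (6/5) * (3/4)^(2/3).

Structural cue: t_0 being 6/5, the constant factors (prefactor 6/5) combine into one prefactor.
Term ratio: r(k) = (1/4) * (k-2/3) / [(k+1)] ; factor over Q: parameters, x = (1/4), and C = 6/5.


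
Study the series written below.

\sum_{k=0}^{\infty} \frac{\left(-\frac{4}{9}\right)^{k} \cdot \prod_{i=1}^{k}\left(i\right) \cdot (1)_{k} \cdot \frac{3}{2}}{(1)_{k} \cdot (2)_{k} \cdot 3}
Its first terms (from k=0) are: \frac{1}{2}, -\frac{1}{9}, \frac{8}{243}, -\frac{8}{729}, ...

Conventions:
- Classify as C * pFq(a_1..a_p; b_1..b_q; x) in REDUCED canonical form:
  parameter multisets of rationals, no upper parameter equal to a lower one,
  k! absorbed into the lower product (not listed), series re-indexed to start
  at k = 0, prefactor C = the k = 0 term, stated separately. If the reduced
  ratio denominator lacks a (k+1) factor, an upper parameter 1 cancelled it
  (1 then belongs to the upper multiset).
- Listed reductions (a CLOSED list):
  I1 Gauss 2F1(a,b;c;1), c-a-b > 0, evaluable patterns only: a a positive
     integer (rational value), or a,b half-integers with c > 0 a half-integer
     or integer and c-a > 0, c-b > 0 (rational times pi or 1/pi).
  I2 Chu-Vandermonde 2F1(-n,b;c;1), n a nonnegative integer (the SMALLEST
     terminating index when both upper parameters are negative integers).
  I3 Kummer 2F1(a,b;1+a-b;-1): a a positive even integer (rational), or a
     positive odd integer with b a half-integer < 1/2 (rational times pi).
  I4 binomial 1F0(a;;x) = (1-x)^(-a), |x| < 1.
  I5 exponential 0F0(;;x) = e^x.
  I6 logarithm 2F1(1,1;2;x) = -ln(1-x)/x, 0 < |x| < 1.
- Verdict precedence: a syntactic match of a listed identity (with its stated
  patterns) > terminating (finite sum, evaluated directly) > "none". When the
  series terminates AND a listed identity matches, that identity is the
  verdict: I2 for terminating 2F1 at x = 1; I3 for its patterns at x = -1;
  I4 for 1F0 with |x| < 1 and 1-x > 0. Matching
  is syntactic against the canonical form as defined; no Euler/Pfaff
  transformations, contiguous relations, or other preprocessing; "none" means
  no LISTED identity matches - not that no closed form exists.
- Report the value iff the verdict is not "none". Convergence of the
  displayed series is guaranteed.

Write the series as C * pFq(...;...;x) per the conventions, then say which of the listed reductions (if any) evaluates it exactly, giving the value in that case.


Classification (C = \frac{1}{2}): 2F1 with upper {1, 1}, lower {2}, argument x = -\frac{4}{9}. Verdict: the logarithmic series (I6) applies (the logarithm: parameters (1,1;2), x = -\frac{4}{9}). Its exact value is \frac{9}{8} \cdot \ln\left(\frac{13}{9}\right).

Key step: from the first term \frac{1}{2}: the constant factors (C = 1/2) combine into one prefactor.
Consecutive-term ratio: r(k) = -\frac{4}{9} * (k+1) (k+1) / [(k+2) (k+1)] - poly over poly, x = -\frac{4}{9} from leading terms; C = \frac{1}{2} at k = 0.


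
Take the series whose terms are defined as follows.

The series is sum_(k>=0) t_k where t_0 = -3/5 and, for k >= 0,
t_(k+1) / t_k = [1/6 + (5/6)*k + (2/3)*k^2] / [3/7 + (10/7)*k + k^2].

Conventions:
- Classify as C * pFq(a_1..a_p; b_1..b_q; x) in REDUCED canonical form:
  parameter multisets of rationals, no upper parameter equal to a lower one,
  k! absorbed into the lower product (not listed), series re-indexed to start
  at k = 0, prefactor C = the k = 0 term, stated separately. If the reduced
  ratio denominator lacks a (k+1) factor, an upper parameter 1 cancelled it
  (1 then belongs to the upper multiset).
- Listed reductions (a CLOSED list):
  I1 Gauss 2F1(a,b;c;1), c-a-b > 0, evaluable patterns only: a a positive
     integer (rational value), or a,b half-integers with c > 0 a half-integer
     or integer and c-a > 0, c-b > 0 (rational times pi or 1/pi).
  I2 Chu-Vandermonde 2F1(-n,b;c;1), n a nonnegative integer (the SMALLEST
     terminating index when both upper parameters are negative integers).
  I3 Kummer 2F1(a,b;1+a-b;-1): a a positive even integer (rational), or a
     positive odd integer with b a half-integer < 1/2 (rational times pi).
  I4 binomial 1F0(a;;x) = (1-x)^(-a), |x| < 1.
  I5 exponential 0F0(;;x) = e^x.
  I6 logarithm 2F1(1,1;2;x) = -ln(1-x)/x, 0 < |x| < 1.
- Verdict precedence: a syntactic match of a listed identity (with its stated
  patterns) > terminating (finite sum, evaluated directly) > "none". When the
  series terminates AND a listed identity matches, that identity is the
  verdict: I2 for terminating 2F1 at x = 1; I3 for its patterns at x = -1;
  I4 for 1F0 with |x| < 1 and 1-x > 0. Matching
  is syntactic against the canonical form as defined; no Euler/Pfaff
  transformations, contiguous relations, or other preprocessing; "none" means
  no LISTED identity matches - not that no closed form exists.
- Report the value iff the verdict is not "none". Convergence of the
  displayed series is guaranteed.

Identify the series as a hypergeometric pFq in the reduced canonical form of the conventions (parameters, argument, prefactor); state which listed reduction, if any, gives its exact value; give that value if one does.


x = 2/3 here; the reduced form reads 2F1, upper {1/4, 1}, lower {3/7}, C = -3/5. Verdict: none. Every listed pattern misses the 2F1 form at 2/3, upper {1/4, 1}.

Key step: with t_0 = -3/5, factor the ratio over Q (C = -3/5, x = 2/3): negated roots = parameters.
Term ratio: r(k) = (2/3) * (k+1/4) (k+1) / [(k+3/7) (k+1)] - rational; roots negated = parameters, x = (2/3), C = -3/5.


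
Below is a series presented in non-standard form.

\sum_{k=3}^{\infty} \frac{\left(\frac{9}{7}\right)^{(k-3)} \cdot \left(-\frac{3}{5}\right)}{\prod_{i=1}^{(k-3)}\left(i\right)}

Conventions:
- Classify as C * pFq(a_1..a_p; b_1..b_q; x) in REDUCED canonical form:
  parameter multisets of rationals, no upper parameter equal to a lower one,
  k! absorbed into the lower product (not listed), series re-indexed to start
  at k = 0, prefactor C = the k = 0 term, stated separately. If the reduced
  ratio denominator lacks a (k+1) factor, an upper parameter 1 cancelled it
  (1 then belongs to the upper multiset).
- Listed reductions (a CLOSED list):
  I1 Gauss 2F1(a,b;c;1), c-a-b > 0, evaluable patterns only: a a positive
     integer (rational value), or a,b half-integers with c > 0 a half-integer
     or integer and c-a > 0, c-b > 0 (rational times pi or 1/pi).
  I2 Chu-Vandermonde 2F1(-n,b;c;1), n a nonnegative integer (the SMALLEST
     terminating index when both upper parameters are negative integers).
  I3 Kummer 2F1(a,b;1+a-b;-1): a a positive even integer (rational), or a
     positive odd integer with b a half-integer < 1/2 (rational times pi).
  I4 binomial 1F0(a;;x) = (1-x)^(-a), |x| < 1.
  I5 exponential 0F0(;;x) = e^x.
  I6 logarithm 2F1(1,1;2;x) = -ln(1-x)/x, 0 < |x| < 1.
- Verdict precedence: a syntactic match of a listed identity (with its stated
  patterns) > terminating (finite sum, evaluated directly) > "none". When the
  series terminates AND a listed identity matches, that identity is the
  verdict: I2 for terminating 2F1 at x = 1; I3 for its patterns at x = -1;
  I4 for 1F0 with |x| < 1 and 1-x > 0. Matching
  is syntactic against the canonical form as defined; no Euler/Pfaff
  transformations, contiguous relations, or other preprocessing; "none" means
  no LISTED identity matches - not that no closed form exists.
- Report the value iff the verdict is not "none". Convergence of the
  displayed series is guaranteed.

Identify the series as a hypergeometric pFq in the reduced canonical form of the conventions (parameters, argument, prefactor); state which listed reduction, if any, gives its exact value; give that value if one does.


Reduced: x = \frac{9}{7}, 0F0, upper = {-}, lower = {-}, C = -\frac{3}{5}. Verdict: exponential (I5) matches (the 0F0 exponential series at x = \frac{9}{7}). Its exact value is \left(-\frac{3}{5}\right) \cdot e^{\frac{9}{7}}.

Key observation: from the first term -\frac{3}{5}: the product of the first k integers (C = -3/5, x = 9/7) is k!.
Step ratio: r(k) = \frac{9}{7} * 1 / [(k+1)] - rational; roots negated = parameters, x = \frac{9}{7}, C = -\frac{3}{5}.


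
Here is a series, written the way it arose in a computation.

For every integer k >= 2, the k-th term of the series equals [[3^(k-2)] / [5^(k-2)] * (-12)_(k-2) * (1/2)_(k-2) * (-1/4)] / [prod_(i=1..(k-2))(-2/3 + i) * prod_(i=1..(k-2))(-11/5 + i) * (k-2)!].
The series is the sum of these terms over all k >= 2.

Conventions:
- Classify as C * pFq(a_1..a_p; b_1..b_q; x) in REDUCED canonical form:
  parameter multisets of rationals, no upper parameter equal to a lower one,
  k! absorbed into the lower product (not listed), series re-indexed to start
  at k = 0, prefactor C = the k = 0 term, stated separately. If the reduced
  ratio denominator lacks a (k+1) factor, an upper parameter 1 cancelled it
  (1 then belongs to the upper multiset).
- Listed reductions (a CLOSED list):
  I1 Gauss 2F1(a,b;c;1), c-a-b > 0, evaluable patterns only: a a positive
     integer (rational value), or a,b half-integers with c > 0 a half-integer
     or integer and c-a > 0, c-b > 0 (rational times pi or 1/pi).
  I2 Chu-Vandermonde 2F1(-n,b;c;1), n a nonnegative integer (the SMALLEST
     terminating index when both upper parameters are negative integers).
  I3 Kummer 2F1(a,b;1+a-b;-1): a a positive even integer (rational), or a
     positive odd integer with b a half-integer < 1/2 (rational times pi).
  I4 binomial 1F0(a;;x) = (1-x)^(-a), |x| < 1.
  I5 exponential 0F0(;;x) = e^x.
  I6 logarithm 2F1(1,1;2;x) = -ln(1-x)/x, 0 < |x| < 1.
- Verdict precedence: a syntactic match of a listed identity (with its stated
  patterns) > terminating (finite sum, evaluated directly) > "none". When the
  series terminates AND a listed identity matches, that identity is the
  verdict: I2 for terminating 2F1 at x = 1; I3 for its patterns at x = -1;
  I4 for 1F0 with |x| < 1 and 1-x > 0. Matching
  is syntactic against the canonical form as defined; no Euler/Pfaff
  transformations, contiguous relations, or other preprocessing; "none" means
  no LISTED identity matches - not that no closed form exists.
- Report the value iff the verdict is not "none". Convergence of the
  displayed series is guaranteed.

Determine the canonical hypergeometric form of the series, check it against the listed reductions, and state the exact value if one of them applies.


First insight: with t_0 = -1/4, the two geometric factors (C = -1/4, x = 3/5) combine into one argument.
Adjacent-term ratio: r(k) = (3/5) * (k-12) (k+1/2) / [(k-6/5) (k+1/3) (k+1)] ; factor over Q: parameters, x = (3/5), and C = -1/4.

Prefactor -1/4, argument 3/5: 2F2 with upper {-12, 1/2} over lower {-6/5, 1/3}. Verdict: terminating - upper parameter -12 makes this a finite sum (last index 12), evaluated exactly. Value: 257062015816194817977403/46490672145251780526080.


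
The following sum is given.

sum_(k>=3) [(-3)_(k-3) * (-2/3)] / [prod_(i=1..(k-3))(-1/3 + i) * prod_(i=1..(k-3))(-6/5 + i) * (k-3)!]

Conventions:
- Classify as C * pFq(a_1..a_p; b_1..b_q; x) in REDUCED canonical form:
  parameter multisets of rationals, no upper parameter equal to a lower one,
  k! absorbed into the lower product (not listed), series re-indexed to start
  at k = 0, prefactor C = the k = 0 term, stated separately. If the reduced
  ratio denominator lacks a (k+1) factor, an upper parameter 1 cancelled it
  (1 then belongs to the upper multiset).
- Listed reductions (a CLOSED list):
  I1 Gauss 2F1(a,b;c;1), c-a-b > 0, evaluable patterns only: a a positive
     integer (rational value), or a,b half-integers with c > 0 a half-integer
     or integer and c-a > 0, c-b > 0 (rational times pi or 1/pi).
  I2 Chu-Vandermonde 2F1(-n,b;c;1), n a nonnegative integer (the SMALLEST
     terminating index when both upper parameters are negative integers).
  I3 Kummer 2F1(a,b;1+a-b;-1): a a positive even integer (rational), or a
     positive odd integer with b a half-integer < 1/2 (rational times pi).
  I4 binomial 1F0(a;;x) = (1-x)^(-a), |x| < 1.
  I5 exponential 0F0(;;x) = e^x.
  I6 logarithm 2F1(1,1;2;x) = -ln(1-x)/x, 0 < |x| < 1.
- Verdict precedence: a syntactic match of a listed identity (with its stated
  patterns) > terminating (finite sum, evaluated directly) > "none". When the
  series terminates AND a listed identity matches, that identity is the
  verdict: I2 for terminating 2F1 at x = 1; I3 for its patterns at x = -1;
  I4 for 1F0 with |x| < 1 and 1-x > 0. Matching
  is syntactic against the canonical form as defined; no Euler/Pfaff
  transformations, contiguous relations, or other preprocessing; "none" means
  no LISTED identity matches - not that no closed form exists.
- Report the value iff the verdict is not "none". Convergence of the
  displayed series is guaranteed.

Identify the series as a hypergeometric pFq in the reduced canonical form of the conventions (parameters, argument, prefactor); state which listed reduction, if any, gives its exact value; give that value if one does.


This is -2/3 * 1F2(-3; -1/5, 2/3; 1) in reduced canonical form. Verdict: terminating - the sum ends at index 3 because -3 is a negative integer; exact evaluation follows. Its exact value is -499/96.

First insight: x = 1 and the lower running product (prefactor -2/3) is a rising factorial.
Term ratio: r(k) = 1 * (k-3) / [(k-1/5) (k+2/3) (k+1)] - rational; roots negated = parameters, x = 1, C = -2/3.


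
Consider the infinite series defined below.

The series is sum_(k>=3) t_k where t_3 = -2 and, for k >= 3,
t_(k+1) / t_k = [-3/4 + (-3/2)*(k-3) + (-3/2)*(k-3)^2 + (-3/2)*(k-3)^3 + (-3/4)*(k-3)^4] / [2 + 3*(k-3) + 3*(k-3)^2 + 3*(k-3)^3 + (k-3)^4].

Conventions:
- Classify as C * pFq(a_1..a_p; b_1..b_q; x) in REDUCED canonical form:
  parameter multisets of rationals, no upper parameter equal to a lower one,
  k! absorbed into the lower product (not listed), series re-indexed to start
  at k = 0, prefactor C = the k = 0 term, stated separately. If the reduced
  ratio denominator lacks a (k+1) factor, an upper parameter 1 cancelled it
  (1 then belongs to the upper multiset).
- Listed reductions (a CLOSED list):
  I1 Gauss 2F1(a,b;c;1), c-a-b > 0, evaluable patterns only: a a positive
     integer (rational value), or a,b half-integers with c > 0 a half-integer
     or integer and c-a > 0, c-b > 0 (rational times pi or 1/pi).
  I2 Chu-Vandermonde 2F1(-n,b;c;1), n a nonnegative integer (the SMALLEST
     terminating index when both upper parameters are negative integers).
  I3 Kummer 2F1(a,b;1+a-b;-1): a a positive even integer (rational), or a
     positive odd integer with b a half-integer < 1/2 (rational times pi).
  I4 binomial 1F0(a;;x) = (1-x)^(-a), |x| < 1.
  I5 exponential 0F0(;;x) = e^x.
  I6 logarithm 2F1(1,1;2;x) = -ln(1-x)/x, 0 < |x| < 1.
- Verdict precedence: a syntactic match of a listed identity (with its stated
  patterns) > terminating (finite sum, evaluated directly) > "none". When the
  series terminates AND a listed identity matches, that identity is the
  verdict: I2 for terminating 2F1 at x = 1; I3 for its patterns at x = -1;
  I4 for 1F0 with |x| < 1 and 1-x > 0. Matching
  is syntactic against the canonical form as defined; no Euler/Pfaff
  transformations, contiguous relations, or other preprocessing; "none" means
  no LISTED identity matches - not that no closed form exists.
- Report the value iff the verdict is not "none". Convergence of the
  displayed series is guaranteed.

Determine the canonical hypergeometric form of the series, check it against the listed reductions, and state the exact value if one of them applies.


With C = -2: the canonical form is 2F1(1, 1; 2; -3/4). Verdict (x = -3/4): logarithm (I6) applies (the logarithm: parameters (1,1;2), x = -3/4). Value: (-8/3) * ln(7/4).

Key step: x = (-3/4) and the expanded ratio factors over Q; prefactor -2, roots give parameters.
Ratio: r(k) = (-3/4) * (k+1) (k+1) / [(k+2) (k+1)] - rational in k. x = (-3/4); t_0 = -2; negate the roots.


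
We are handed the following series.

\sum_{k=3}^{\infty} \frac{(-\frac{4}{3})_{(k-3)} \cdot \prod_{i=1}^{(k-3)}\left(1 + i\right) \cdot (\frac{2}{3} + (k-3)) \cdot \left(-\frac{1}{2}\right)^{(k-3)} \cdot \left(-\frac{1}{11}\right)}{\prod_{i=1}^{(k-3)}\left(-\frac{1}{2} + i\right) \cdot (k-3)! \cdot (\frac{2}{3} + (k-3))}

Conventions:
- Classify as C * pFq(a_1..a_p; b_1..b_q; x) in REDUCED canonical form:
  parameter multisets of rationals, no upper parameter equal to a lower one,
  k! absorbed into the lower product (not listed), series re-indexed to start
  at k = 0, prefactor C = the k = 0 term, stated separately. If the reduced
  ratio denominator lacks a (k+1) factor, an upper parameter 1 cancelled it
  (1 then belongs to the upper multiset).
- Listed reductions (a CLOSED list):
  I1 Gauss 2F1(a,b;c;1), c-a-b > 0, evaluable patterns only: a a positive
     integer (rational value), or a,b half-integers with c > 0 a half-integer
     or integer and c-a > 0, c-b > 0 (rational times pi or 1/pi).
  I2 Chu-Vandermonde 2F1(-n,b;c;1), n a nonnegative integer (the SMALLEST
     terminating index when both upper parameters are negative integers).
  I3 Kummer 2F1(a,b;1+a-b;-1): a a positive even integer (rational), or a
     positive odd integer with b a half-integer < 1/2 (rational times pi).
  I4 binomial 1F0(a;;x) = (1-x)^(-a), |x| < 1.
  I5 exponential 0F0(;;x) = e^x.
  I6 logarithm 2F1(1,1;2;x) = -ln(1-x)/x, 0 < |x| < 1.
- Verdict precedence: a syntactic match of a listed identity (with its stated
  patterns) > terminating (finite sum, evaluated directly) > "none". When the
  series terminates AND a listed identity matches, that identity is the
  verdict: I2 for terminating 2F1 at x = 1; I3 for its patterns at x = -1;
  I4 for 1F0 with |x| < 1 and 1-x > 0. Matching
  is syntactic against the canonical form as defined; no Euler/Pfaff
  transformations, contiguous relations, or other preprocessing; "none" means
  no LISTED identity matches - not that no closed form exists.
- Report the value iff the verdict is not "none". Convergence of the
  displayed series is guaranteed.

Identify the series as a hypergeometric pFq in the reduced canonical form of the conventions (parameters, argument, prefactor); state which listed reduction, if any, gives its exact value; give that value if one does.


The series (x = -\frac{1}{2}) is 2F1: upper {-\frac{4}{3}, 2}, lower {\frac{1}{2}}, prefactor -\frac{1}{11}. Verdict: none. Every listed pattern misses the 2F1 form at -\frac{1}{2}, upper {-\frac{4}{3}, 2}.

The tell: x = -\frac{1}{2} and k + 2/3 divides numerator and denominator alike; C = -1/11 after cancelling.
Adjacent-term ratio: r(k) = -\frac{1}{2} * (k-\frac{4}{3}) (k+2) / [(k+\frac{1}{2}) (k+1)] ; factor over Q: parameters, x = -\frac{1}{2}, and C = -\frac{1}{11}.


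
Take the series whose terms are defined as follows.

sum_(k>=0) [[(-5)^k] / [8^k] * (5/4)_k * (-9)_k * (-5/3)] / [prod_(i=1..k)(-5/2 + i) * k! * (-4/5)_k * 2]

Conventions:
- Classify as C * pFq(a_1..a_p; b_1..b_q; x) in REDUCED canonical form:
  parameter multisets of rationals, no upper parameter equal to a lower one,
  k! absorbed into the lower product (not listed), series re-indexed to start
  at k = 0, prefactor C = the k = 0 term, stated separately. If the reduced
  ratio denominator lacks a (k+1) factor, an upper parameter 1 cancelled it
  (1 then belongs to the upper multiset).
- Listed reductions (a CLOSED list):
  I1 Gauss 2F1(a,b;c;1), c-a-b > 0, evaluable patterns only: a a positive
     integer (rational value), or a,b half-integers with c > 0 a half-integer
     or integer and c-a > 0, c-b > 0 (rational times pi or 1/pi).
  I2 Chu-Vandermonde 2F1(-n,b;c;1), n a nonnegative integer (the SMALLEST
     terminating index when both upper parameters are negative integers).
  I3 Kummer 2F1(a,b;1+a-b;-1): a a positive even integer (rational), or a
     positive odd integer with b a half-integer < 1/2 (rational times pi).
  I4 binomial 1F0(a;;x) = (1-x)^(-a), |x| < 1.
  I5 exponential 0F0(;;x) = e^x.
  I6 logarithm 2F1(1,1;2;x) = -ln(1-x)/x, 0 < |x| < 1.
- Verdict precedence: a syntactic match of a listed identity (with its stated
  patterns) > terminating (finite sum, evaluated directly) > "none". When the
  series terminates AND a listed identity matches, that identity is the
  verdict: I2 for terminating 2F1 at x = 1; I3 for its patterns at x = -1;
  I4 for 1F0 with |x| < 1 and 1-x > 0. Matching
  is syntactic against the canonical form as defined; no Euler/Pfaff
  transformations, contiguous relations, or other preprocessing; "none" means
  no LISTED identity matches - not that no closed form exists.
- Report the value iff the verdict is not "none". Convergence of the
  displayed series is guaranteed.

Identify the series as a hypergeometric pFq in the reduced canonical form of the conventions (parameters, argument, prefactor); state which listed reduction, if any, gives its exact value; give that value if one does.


First insight: x = (-5/8) and the lower running product (prefactor -5/6) is a rising factorial.
Consecutive-term ratio: r(k) = (-5/8) * (k-9) (k+5/4) / [(k-3/2) (k-4/5) (k+1)] - rational; roots negated = parameters, x = (-5/8), C = -5/6.

Prefactor -5/6, argument -5/8: 2F2 with upper {-9, 5/4} over lower {-3/2, -4/5}. Verdict: terminating. (-9)_k vanishes past k = 9, leaving a 10-term sum, computed directly. Sum: 6727465709041190295231605/1061235675280466509824.


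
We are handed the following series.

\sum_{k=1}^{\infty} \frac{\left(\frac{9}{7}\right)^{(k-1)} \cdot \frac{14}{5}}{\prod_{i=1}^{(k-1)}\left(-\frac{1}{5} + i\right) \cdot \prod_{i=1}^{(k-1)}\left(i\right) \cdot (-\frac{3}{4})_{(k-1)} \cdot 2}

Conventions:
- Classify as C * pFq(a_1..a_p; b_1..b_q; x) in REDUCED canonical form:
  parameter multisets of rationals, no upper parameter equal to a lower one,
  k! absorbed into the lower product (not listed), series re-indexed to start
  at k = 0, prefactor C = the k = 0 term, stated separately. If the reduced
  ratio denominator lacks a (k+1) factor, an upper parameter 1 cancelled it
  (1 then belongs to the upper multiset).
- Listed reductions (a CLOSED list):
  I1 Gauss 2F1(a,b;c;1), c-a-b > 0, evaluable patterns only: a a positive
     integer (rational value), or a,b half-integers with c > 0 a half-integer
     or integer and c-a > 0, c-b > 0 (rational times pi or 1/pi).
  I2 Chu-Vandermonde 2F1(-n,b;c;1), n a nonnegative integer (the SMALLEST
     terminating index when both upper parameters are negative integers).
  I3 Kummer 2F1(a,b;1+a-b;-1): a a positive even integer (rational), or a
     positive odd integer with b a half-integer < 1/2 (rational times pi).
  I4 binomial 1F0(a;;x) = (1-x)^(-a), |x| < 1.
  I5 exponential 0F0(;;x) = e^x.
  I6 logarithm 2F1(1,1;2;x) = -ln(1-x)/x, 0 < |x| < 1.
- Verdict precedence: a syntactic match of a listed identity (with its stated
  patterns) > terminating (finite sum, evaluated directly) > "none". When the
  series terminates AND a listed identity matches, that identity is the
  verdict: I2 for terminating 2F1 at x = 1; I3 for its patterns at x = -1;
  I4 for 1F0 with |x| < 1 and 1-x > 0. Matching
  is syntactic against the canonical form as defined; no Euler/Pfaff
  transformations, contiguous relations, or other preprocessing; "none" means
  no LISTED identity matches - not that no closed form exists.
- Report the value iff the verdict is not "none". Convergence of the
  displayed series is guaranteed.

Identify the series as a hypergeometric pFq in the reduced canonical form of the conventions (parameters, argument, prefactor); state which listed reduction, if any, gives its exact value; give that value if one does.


Classification (C = \frac{7}{5}): 0F2 with upper {-}, lower {-\frac{3}{4}, \frac{4}{5}}, argument x = \frac{9}{7}. Verdict: none. Every listed pattern misses the 0F2 form at \frac{9}{7}, upper {-}.

Key observation: with t_0 = \frac{7}{5}, the lower running product (prefactor 7/5) is a rising factorial.
Term ratio: r(k) = \frac{9}{7} * 1 / [(k-\frac{3}{4}) (k+\frac{4}{5}) (k+1)] - poly over poly, x = \frac{9}{7} from leading terms; C = \frac{7}{5} at k = 0.


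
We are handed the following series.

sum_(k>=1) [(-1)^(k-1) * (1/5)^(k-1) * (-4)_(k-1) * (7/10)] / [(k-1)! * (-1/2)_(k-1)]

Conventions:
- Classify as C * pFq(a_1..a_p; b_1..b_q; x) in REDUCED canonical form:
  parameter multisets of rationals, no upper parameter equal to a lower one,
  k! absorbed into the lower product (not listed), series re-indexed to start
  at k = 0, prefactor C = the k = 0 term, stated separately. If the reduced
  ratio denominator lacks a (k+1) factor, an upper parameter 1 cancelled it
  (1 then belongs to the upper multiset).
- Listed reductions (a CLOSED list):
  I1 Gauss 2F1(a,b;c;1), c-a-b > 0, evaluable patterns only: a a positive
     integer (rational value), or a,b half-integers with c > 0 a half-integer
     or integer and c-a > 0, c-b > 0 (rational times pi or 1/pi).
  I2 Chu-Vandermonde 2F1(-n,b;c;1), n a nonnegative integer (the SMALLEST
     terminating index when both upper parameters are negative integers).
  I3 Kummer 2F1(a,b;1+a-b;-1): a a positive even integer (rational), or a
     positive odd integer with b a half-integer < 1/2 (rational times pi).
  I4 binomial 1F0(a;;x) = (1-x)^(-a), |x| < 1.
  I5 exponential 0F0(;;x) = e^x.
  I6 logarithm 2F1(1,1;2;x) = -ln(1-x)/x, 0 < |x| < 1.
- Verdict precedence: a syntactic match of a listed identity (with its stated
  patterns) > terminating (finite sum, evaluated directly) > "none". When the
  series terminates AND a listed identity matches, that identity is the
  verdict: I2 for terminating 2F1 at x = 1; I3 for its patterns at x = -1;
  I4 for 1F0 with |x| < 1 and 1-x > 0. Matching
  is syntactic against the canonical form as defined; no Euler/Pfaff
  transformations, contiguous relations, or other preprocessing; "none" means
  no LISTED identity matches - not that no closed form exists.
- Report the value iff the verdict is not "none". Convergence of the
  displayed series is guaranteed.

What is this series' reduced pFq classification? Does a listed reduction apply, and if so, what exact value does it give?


x = -1/5 here; the reduced form reads 1F1, upper {-4}, lower {-1/2}, C = 7/10. Verdict: terminating - the sum ends at index 4 because -4 is a negative integer; exact evaluation follows. Its exact value is -36029/31250.

Structural cue: from the first term 7/10: the (-1)^k factor (C = 7/10) folds into the argument's sign.
Term ratio: r(k) = (-1/5) * (k-4) / [(k-1/2) (k+1)] ; factor over Q: parameters, x = (-1/5), and C = 7/10.


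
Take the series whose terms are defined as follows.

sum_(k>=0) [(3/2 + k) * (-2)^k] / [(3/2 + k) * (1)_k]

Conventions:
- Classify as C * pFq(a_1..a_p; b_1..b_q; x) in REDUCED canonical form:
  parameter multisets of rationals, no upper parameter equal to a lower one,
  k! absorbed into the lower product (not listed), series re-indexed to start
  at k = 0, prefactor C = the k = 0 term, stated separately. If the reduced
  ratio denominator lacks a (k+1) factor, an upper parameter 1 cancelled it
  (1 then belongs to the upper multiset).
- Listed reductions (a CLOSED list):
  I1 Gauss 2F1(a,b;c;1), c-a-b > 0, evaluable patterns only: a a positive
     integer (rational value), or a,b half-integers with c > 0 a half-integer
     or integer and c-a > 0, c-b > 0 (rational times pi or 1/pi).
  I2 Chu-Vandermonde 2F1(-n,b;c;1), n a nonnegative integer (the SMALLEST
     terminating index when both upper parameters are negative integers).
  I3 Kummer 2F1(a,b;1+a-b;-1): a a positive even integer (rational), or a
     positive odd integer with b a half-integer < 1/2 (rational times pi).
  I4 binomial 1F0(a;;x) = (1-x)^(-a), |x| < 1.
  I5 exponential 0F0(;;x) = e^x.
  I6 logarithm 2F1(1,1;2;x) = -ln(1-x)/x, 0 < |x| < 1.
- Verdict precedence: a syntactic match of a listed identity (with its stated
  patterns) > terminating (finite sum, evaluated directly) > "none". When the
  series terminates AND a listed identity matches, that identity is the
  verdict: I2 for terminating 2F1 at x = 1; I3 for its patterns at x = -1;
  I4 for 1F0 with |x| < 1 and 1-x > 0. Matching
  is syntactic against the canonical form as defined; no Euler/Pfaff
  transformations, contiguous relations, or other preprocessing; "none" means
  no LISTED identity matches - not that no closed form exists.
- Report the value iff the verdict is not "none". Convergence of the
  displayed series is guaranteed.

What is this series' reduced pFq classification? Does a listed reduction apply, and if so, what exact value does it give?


This is 1 * 0F0(-; -; -2) in reduced canonical form. Verdict at x = -2: the exponential series (I5) matches (the 0F0 exponential series at x = -2). Value: e^(-2).

The tell: from the first term 1: k + 3/2 divides numerator and denominator alike; C = 1, x = -2 after cancelling.
Term ratio: r(k) = (-2) * 1 / [(k+1)] ; factor over Q: parameters, x = (-2), and C = 1.


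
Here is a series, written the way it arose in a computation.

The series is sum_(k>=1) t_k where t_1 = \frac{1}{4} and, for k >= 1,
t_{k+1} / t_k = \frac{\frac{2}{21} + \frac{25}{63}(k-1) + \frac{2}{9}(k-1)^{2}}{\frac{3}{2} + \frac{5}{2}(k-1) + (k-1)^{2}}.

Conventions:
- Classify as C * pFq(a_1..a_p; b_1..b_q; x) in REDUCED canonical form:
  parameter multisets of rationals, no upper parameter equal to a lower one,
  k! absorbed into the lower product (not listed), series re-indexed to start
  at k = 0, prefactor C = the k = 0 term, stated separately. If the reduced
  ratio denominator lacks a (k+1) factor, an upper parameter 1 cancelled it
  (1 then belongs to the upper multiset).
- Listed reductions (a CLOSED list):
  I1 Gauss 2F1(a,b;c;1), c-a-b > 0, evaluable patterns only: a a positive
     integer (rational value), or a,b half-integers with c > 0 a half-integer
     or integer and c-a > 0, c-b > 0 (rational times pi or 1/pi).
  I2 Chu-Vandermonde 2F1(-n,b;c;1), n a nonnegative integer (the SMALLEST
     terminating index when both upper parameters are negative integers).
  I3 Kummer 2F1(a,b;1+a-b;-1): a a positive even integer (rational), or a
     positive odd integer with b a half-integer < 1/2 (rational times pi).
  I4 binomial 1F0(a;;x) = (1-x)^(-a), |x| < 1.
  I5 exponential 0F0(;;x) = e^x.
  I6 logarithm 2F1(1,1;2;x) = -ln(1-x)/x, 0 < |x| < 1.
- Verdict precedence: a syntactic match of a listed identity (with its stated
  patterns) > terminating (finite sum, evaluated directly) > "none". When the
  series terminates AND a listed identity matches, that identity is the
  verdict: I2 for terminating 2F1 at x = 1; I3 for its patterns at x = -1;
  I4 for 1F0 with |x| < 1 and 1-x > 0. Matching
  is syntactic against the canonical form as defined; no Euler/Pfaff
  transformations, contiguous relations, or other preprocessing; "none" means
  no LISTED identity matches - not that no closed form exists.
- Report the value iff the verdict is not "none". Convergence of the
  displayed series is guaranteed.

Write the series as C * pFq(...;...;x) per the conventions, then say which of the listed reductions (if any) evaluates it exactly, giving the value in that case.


Canonical form: C = \frac{1}{4} times 1F0 with upper {\frac{2}{7}}, lower {-}, x = \frac{2}{9}. Verdict: binomial (I4) fires (the 1F0 binomial series: exponent -2/7, x = \frac{2}{9}). Hence: \frac{1}{4} \cdot \left(\frac{7}{9}\right)^{-\frac{2}{7}}.

Structural cue: with t_0 = \frac{1}{4}, the expanded ratio factors over Q; C = 1/4, x = 2/9, roots give parameters.
Consecutive-term ratio: r(k) = \frac{2}{9} * (k+\frac{2}{7}) / [(k+1)] - rational in k, leading ratio \frac{2}{9}; with t_0 = \frac{1}{4}, classification follows.
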